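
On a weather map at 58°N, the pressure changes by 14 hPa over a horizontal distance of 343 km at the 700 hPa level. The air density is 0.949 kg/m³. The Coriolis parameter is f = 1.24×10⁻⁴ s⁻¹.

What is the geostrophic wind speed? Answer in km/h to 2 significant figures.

120 km/h

Pressure gradient: |∂P/∂n| = 1400 Pa / 343000 m = 4.08×10⁻³ Pa/m
Geostrophic balance (pressure-gradient force = Coriolis force):
V_g = (1/(fρ)) |∂P/∂n| = 4.08×10⁻³ / (1.24×10⁻⁴ × 0.949) = 34.7 m/s
Converting: 34.7 m/s × 3.6 = 120 km/h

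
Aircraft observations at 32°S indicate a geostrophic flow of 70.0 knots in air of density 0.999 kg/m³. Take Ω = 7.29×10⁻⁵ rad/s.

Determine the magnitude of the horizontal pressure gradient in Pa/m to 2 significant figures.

Coriolis parameter at 32°S:
f = 2Ω sin φ = 2 × 7.29×10⁻⁵ × sin 32° = 7.73×10⁻⁵ s⁻¹
Wind speed in SI: 70.0 knots = 36.0 m/s
Geostrophic balance rearranged: |∂P/∂n| = f ρ V_g
|∂P/∂n| = 7.73×10⁻⁵ × 0.999 × 36.0 = 2.78×10⁻³ Pa/m

2.8×10⁻³ Pa/m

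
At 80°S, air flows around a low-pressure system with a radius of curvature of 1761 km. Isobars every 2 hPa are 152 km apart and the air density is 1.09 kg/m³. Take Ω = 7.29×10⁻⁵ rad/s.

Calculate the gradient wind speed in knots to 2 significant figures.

16 knots

Coriolis parameter at 80°S:
f = 2Ω sin φ = 2 × 7.29×10⁻⁵ × sin 80° = 1.44×10⁻⁴ s⁻¹
Pressure gradient: |∂P/∂n| = 200 Pa / 152000 m = 1.32×10⁻³ Pa/m
Geostrophic speed: V_g = |∂P/∂n|/(fρ) = 1.32×10⁻³/(1.44×10⁻⁴ × 1.09) = 8.41 m/s
Around a low, centrifugal force acts outward with Coriolis, so pressure-gradient force balances both:
(1/ρ)|∂P/∂n| = fV + V²/R  →  V² + fR·V − fR·V_g = 0
With fR = 1.44×10⁻⁴ × 1761×10³ m = 253 m/s:
V = [−fR + √((fR)² + 4 fR V_g)]/2 = [−253 + √(253² + 4×253×8.41)]/2 = 8.14 m/s
Subgeostrophic (V < V_g = 8.41 m/s), as expected around a low.
Converting: 8.14 m/s × 1.944 = 16 knots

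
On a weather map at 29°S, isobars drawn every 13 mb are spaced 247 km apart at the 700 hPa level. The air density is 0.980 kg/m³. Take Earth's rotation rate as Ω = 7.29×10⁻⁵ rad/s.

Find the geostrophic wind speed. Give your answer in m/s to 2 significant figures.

Coriolis parameter at 29°S:
f = 2Ω sin φ = 2 × 7.29×10⁻⁵ × sin 29° = 7.07×10⁻⁵ s⁻¹
Pressure gradient: |∂P/∂n| = 1300 Pa / 247000 m = 5.26×10⁻³ Pa/m
Geostrophic balance (pressure-gradient force = Coriolis force):
V_g = (1/(fρ)) |∂P/∂n| = 5.26×10⁻³ / (7.07×10⁻⁵ × 0.980) = 76.0 m/s

76 m/s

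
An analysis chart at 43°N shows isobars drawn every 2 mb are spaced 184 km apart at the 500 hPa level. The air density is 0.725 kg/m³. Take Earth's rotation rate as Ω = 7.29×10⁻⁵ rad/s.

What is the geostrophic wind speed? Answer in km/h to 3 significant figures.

54.3 km/h

Coriolis parameter at 43°N:
f = 2Ω sin φ = 2 × 7.29×10⁻⁵ × sin 43° = 9.94×10⁻⁵ s⁻¹
Pressure gradient: |∂P/∂n| = 200 Pa / 184000 m = 1.09×10⁻³ Pa/m
Geostrophic balance (pressure-gradient force = Coriolis force):
V_g = (1/(fρ)) |∂P/∂n| = 1.09×10⁻³ / (9.94×10⁻⁵ × 0.725) = 15.1 m/s
Converting: 15.1 m/s × 3.6 = 54.3 km/h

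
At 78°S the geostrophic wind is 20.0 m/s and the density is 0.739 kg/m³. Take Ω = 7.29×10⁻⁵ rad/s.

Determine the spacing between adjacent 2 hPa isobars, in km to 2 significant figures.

Coriolis parameter at 78°S:
f = 2Ω sin φ = 2 × 7.29×10⁻⁵ × sin 78° = 1.43×10⁻⁴ s⁻¹
Geostrophic balance rearranged: |∂P/∂n| = f ρ V_g
|∂P/∂n| = 1.43×10⁻⁴ × 0.739 × 20.0 = 2.11×10⁻³ Pa/m
Isobar spacing: Δn = ΔP/|∂P/∂n| = 200 Pa / 2.11×10⁻³ Pa/m = 94884 m ≈ 95 km

95 km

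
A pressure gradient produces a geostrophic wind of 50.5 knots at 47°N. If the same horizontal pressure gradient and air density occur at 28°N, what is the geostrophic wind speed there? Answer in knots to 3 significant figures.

With the same pressure gradient and density, V_g ∝ 1/f ∝ 1/sin φ.
V₂ = V₁ · sin φ₁ / sin φ₂ = 50.5 × sin 47° / sin 28°
V₂ = 50.5 × 0.7314/0.4695 = 78.7 knots

78.7 knots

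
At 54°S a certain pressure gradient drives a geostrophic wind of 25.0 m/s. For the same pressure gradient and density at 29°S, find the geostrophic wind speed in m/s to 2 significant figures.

42 m/s

With the same pressure gradient and density, V_g ∝ 1/f ∝ 1/sin φ.
V₂ = V₁ · sin φ₁ / sin φ₂ = 25.0 × sin 54° / sin 29°
V₂ = 25.0 × 0.8090/0.4848 = 42 m/s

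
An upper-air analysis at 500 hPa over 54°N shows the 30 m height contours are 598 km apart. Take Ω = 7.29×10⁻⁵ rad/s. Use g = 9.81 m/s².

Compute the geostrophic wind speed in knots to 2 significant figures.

Coriolis parameter at 54°N:
f = 2Ω sin φ = 2 × 7.29×10⁻⁵ × sin 54° = 1.18×10⁻⁴ s⁻¹
Height gradient: |∂Z/∂n| = 30 m / 598000 m = 5.02×10⁻⁵
On a pressure surface, geostrophic balance gives V_g = (g/f)|∂Z/∂n|:
V_g = 9.81 × 5.02×10⁻⁵ / 1.18×10⁻⁴ = 4.17 m/s
Converting: 4.17 m/s × 1.944 = 8.1 knots

8.1 knots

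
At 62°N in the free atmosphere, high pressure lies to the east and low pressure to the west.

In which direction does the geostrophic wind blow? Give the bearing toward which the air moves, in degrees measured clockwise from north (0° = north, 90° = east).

000°

The pressure-gradient force points toward the west (bearing 270°).
Geostrophic balance: in the Northern Hemisphere the Coriolis force deflects motion to the right, so the geostrophic wind blows 90° to the right of the pressure-gradient force (low pressure on the left).
Rotating 270° by 90° clockwise gives 000° — the wind blows toward the north.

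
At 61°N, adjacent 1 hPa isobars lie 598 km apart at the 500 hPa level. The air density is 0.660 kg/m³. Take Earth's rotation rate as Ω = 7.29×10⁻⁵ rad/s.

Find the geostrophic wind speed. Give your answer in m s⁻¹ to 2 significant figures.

Coriolis parameter at 61°N:
f = 2Ω sin φ = 2 × 7.29×10⁻⁵ × sin 61° = 1.28×10⁻⁴ s⁻¹
Pressure gradient: |∂P/∂n| = 100 Pa / 598000 m = 1.67×10⁻⁴ Pa/m
Geostrophic balance (pressure-gradient force = Coriolis force):
V_g = (1/(fρ)) |∂P/∂n| = 1.67×10⁻⁴ / (1.28×10⁻⁴ × 0.660) = 1.99 m/s

2.0 m s⁻¹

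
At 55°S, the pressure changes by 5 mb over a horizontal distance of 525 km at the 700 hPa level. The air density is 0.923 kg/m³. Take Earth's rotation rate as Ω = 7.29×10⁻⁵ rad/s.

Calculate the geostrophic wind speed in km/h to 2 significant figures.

Coriolis parameter at 55°S:
f = 2Ω sin φ = 2 × 7.29×10⁻⁵ × sin 55° = 1.19×10⁻⁴ s⁻¹
Pressure gradient: |∂P/∂n| = 500 Pa / 525000 m = 9.52×10⁻⁴ Pa/m
Geostrophic balance (pressure-gradient force = Coriolis force):
V_g = (1/(fρ)) |∂P/∂n| = 9.52×10⁻⁴ / (1.19×10⁻⁴ × 0.923) = 8.64 m/s
Converting: 8.64 m/s × 3.6 = 31 km/h

31 km/h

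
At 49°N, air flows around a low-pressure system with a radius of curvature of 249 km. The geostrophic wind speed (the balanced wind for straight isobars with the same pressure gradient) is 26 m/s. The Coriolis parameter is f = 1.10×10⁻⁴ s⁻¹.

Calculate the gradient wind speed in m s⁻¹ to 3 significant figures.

Around a low, centrifugal force acts outward with Coriolis, so pressure-gradient force balances both:
(1/ρ)|∂P/∂n| = fV + V²/R  →  V² + fR·V − fR·V_g = 0
With fR = 1.10×10⁻⁴ × 249×10³ m = 27.4 m/s:
V = [−fR + √((fR)² + 4 fR V_g)]/2 = [−27.4 + √(27.4² + 4×27.4×26)]/2 = 16.3 m/s
Subgeostrophic (V < V_g = 26 m/s), as expected around a low.

16.3 m s⁻¹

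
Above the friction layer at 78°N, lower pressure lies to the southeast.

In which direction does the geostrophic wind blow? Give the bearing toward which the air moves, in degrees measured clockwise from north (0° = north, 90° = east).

225°

The pressure-gradient force points toward the southeast (bearing 135°).
Geostrophic balance: in the Northern Hemisphere the Coriolis force deflects motion to the right, so the geostrophic wind blows 90° to the right of the pressure-gradient force (low pressure on the left).
Rotating 135° by 90° clockwise gives 225° — the wind blows toward the southwest.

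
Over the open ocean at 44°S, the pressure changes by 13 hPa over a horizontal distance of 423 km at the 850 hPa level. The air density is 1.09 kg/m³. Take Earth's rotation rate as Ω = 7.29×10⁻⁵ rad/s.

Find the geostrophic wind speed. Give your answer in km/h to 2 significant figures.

Coriolis parameter at 44°S:
f = 2Ω sin φ = 2 × 7.29×10⁻⁵ × sin 44° = 1.01×10⁻⁴ s⁻¹
Pressure gradient: |∂P/∂n| = 1300 Pa / 423000 m = 3.07×10⁻³ Pa/m
Geostrophic balance (pressure-gradient force = Coriolis force):
V_g = (1/(fρ)) |∂P/∂n| = 3.07×10⁻³ / (1.01×10⁻⁴ × 1.09) = 27.8 m/s
Converting: 27.8 m/s × 3.6 = 100 km/h

100 km/h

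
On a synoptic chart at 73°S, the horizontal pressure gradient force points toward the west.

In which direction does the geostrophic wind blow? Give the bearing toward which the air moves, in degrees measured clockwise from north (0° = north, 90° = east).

180°

The pressure-gradient force points toward the west (bearing 270°).
Geostrophic balance: in the Southern Hemisphere the Coriolis force deflects motion to the left, so the geostrophic wind blows 90° to the left of the pressure-gradient force (low pressure on the right).
Rotating 270° by 90° counterclockwise gives 180° — the wind blows toward the south.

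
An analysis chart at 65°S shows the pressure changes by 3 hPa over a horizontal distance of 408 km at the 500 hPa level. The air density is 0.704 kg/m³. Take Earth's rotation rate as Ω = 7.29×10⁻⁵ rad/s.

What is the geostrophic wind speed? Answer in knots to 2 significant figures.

Coriolis parameter at 65°S:
f = 2Ω sin φ = 2 × 7.29×10⁻⁵ × sin 65° = 1.32×10⁻⁴ s⁻¹
Pressure gradient: |∂P/∂n| = 300 Pa / 408000 m = 7.35×10⁻⁴ Pa/m
Geostrophic balance (pressure-gradient force = Coriolis force):
V_g = (1/(fρ)) |∂P/∂n| = 7.35×10⁻⁴ / (1.32×10⁻⁴ × 0.704) = 7.90 m/s
Converting: 7.90 m/s × 1.944 = 15 knots

15 knots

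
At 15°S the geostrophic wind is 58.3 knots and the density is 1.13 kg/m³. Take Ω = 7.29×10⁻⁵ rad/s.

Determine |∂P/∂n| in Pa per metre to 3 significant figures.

1.28×10⁻³ Pa/m

Coriolis parameter at 15°S:
f = 2Ω sin φ = 2 × 7.29×10⁻⁵ × sin 15° = 3.77×10⁻⁵ s⁻¹
Wind speed in SI: 58.3 knots = 30.0 m/s
Geostrophic balance rearranged: |∂P/∂n| = f ρ V_g
|∂P/∂n| = 3.77×10⁻⁵ × 1.13 × 30.0 = 1.28×10⁻³ Pa/m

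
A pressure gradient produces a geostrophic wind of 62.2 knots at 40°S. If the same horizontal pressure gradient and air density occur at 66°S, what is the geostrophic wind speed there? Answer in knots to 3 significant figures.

43.8 knots

With the same pressure gradient and density, V_g ∝ 1/f ∝ 1/sin φ.
V₂ = V₁ · sin φ₁ / sin φ₂ = 62.2 × sin 40° / sin 66°
V₂ = 62.2 × 0.6428/0.9135 = 43.8 knots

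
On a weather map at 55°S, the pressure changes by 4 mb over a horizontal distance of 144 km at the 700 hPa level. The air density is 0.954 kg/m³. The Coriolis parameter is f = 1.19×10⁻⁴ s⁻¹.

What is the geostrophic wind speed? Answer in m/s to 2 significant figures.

Pressure gradient: |∂P/∂n| = 400 Pa / 144000 m = 2.78×10⁻³ Pa/m
Geostrophic balance (pressure-gradient force = Coriolis force):
V_g = (1/(fρ)) |∂P/∂n| = 2.78×10⁻³ / (1.19×10⁻⁴ × 0.954) = 24.5 m/s

24 m/s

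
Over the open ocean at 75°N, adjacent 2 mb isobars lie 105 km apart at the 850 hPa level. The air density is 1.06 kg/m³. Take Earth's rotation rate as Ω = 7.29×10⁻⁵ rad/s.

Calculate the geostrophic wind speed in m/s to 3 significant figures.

12.8 m/s

Coriolis parameter at 75°N:
f = 2Ω sin φ = 2 × 7.29×10⁻⁵ × sin 75° = 1.41×10⁻⁴ s⁻¹
Pressure gradient: |∂P/∂n| = 200 Pa / 105000 m = 1.90×10⁻³ Pa/m
Geostrophic balance (pressure-gradient force = Coriolis force):
V_g = (1/(fρ)) |∂P/∂n| = 1.90×10⁻³ / (1.41×10⁻⁴ × 1.06) = 12.8 m/s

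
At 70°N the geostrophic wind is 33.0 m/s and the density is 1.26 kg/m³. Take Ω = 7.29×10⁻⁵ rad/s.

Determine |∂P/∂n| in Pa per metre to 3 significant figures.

Coriolis parameter at 70°N:
f = 2Ω sin φ = 2 × 7.29×10⁻⁵ × sin 70° = 1.37×10⁻⁴ s⁻¹
Geostrophic balance rearranged: |∂P/∂n| = f ρ V_g
|∂P/∂n| = 1.37×10⁻⁴ × 1.26 × 33.0 = 5.70×10⁻³ Pa/m

5.70×10⁻³ Pa/m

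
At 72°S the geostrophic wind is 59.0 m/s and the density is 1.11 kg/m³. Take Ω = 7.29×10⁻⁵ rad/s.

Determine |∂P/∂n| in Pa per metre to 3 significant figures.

9.08×10⁻³ Pa/m

Coriolis parameter at 72°S:
f = 2Ω sin φ = 2 × 7.29×10⁻⁵ × sin 72° = 1.39×10⁻⁴ s⁻¹
Geostrophic balance rearranged: |∂P/∂n| = f ρ V_g
|∂P/∂n| = 1.39×10⁻⁴ × 1.11 × 59.0 = 9.08×10⁻³ Pa/m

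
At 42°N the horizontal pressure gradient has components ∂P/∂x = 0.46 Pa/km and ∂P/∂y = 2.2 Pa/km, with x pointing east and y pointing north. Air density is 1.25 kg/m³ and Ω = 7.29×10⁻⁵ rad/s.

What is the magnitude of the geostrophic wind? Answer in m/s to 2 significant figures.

18 m/s

Coriolis parameter at 42°N:
f = 2Ω sin φ = 2 × 7.29×10⁻⁵ × sin 42° = 9.76×10⁻⁵ s⁻¹
Component geostrophic relations (x east, y north):
u_g = −(1/(fρ)) ∂P/∂y,  v_g = (1/(fρ)) ∂P/∂x
u_g = −(2.2×10⁻³)/(9.76×10⁻⁵ × 1.25) = −18.0 m/s;  v_g = (0.46×10⁻³)/(9.76×10⁻⁵ × 1.25) = 3.77 m/s
|V_g| = √(u_g² + v_g²) = 18.4 m/s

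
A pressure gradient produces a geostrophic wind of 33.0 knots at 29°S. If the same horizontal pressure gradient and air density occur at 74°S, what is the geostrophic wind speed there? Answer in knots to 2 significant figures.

17 knots

With the same pressure gradient and density, V_g ∝ 1/f ∝ 1/sin φ.
V₂ = V₁ · sin φ₁ / sin φ₂ = 33.0 × sin 29° / sin 74°
V₂ = 33.0 × 0.4848/0.9613 = 17 knots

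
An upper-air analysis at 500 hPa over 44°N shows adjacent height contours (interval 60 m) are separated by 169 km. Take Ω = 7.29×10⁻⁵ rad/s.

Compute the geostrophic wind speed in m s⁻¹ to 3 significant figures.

34.4 m s⁻¹

Coriolis parameter at 44°N:
f = 2Ω sin φ = 2 × 7.29×10⁻⁵ × sin 44° = 1.01×10⁻⁴ s⁻¹
Height gradient: |∂Z/∂n| = 60 m / 169000 m = 3.55×10⁻⁴
On a pressure surface, geostrophic balance gives V_g = (g/f)|∂Z/∂n|:
V_g = 9.81 × 3.55×10⁻⁴ / 1.01×10⁻⁴ = 34.4 m/s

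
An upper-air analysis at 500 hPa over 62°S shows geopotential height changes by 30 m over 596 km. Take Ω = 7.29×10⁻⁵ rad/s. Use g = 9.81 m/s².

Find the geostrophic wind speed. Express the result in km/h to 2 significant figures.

Coriolis parameter at 62°S:
f = 2Ω sin φ = 2 × 7.29×10⁻⁵ × sin 62° = 1.29×10⁻⁴ s⁻¹
Height gradient: |∂Z/∂n| = 30 m / 596000 m = 5.03×10⁻⁵
On a pressure surface, geostrophic balance gives V_g = (g/f)|∂Z/∂n|:
V_g = 9.81 × 5.03×10⁻⁵ / 1.29×10⁻⁴ = 3.84 m/s
Converting: 3.84 m/s × 3.6 = 14 km/h

14 km/h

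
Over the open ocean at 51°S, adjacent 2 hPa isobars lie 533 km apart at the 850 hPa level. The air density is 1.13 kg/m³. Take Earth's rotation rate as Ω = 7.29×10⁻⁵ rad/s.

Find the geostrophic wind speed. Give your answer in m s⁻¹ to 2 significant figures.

Coriolis parameter at 51°S:
f = 2Ω sin φ = 2 × 7.29×10⁻⁵ × sin 51° = 1.13×10⁻⁴ s⁻¹
Pressure gradient: |∂P/∂n| = 200 Pa / 533000 m = 3.75×10⁻⁴ Pa/m
Geostrophic balance (pressure-gradient force = Coriolis force):
V_g = (1/(fρ)) |∂P/∂n| = 3.75×10⁻⁴ / (1.13×10⁻⁴ × 1.13) = 2.93 m/s

2.9 m s⁻¹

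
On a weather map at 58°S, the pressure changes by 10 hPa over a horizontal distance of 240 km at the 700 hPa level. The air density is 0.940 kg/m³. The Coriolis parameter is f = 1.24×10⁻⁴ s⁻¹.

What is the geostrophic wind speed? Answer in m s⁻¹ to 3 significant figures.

Pressure gradient: |∂P/∂n| = 1000 Pa / 240000 m = 4.17×10⁻³ Pa/m
Geostrophic balance (pressure-gradient force = Coriolis force):
V_g = (1/(fρ)) |∂P/∂n| = 4.17×10⁻³ / (1.24×10⁻⁴ × 0.940) = 35.7 m/s

35.7 m s⁻¹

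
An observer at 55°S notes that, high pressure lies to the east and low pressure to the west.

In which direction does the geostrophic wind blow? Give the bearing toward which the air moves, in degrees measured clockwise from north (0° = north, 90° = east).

180°

The pressure-gradient force points toward the west (bearing 270°).
Geostrophic balance: in the Southern Hemisphere the Coriolis force deflects motion to the left, so the geostrophic wind blows 90° to the left of the pressure-gradient force (low pressure on the right).
Rotating 270° by 90° counterclockwise gives 180° — the wind blows toward the south.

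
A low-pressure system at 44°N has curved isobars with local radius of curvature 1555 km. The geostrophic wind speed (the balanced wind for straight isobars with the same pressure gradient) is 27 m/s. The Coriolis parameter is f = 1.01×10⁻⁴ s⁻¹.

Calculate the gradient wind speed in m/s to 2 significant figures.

23 m/s

Around a low, centrifugal force acts outward with Coriolis, so pressure-gradient force balances both:
(1/ρ)|∂P/∂n| = fV + V²/R  →  V² + fR·V − fR·V_g = 0
With fR = 1.01×10⁻⁴ × 1555×10³ m = 157 m/s:
V = [−fR + √((fR)² + 4 fR V_g)]/2 = [−157 + √(157² + 4×157×27)]/2 = 23.5 m/s
Subgeostrophic (V < V_g = 27 m/s), as expected around a low.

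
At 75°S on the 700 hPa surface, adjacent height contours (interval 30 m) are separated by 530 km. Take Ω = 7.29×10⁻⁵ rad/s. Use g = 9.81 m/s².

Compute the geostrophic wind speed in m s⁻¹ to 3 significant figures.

Coriolis parameter at 75°S:
f = 2Ω sin φ = 2 × 7.29×10⁻⁵ × sin 75° = 1.41×10⁻⁴ s⁻¹
Height gradient: |∂Z/∂n| = 30 m / 530000 m = 5.66×10⁻⁵
On a pressure surface, geostrophic balance gives V_g = (g/f)|∂Z/∂n|:
V_g = 9.81 × 5.66×10⁻⁵ / 1.41×10⁻⁴ = 3.94 m/s

3.94 m s⁻¹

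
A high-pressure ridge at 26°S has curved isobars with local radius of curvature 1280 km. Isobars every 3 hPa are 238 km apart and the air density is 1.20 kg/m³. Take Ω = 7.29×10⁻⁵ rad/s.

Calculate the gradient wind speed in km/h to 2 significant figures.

82 km/h

Coriolis parameter at 26°S:
f = 2Ω sin φ = 2 × 7.29×10⁻⁵ × sin 26° = 6.39×10⁻⁵ s⁻¹
Pressure gradient: |∂P/∂n| = 300 Pa / 238000 m = 1.26×10⁻³ Pa/m
Geostrophic speed: V_g = |∂P/∂n|/(fρ) = 1.26×10⁻³/(6.39×10⁻⁵ × 1.20) = 16.4 m/s
Around a high, pressure-gradient force acts outward with centrifugal, so Coriolis balances both:
fV = (1/ρ)|∂P/∂n| + V²/R  →  V² − fR·V + fR·V_g = 0
With fR = 6.39×10⁻⁵ × 1280×10³ m = 81.8 m/s:
V = [fR − √((fR)² − 4 fR V_g)]/2 = [81.8 − √(81.8² − 4×81.8×16.4)]/2 = 22.8 m/s
Supergeostrophic (V > V_g = 16.4 m/s), as expected around a high.
Converting: 22.8 m/s × 3.6 = 82 km/h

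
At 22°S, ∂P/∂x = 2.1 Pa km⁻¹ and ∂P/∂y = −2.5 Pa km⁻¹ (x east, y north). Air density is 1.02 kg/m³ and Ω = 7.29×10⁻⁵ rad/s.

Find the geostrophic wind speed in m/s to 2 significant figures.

59 m/s

Coriolis parameter at 22°S:
f = 2Ω sin φ = 2 × 7.29×10⁻⁵ × sin 22° = 5.46×10⁻⁵ s⁻¹
In the Southern Hemisphere f is negative: f = −5.46×10⁻⁵ s⁻¹.
Component geostrophic relations (x east, y north):
u_g = −(1/(fρ)) ∂P/∂y,  v_g = (1/(fρ)) ∂P/∂x
u_g = −(−2.5×10⁻³)/(−5.46×10⁻⁵ × 1.02) = −44.9 m/s;  v_g = (2.1×10⁻³)/(−5.46×10⁻⁵ × 1.02) = −37.7 m/s
|V_g| = √(u_g² + v_g²) = 58.6 m/s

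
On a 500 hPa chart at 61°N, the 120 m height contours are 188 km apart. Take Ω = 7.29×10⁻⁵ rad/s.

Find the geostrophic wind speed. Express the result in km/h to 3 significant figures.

Coriolis parameter at 61°N:
f = 2Ω sin φ = 2 × 7.29×10⁻⁵ × sin 61° = 1.28×10⁻⁴ s⁻¹
Height gradient: |∂Z/∂n| = 120 m / 188000 m = 6.38×10⁻⁴
On a pressure surface, geostrophic balance gives V_g = (g/f)|∂Z/∂n|:
V_g = 9.81 × 6.38×10⁻⁴ / 1.28×10⁻⁴ = 49.1 m/s
Converting: 49.1 m/s × 3.6 = 177 km/h

177 km/h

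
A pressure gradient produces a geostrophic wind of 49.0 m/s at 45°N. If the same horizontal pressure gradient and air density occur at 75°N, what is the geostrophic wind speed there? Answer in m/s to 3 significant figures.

With the same pressure gradient and density, V_g ∝ 1/f ∝ 1/sin φ.
V₂ = V₁ · sin φ₁ / sin φ₂ = 49.0 × sin 45° / sin 75°
V₂ = 49.0 × 0.7071/0.9659 = 35.9 m/s

35.9 m/s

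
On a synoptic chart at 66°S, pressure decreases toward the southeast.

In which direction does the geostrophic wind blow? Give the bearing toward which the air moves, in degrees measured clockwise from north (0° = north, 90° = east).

045°

The pressure-gradient force points toward the southeast (bearing 135°).
Geostrophic balance: in the Southern Hemisphere the Coriolis force deflects motion to the left, so the geostrophic wind blows 90° to the left of the pressure-gradient force (low pressure on the right).
Rotating 135° by 90° counterclockwise gives 045° — the wind blows toward the northeast.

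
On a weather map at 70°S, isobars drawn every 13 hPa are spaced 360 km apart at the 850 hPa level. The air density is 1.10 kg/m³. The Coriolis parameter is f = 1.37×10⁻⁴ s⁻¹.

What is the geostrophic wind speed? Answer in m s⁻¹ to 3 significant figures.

Pressure gradient: |∂P/∂n| = 1300 Pa / 360000 m = 3.61×10⁻³ Pa/m
Geostrophic balance (pressure-gradient force = Coriolis force):
V_g = (1/(fρ)) |∂P/∂n| = 3.61×10⁻³ / (1.37×10⁻⁴ × 1.10) = 24.0 m/s

24.0 m s⁻¹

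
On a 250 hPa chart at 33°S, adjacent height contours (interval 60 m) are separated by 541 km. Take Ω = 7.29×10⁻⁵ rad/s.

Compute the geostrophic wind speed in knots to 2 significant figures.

27 knots

Coriolis parameter at 33°S:
f = 2Ω sin φ = 2 × 7.29×10⁻⁵ × sin 33° = 7.94×10⁻⁵ s⁻¹
Height gradient: |∂Z/∂n| = 60 m / 541000 m = 1.11×10⁻⁴
On a pressure surface, geostrophic balance gives V_g = (g/f)|∂Z/∂n|:
V_g = 9.81 × 1.11×10⁻⁴ / 7.94×10⁻⁵ = 13.7 m/s
Converting: 13.7 m/s × 1.944 = 27 knots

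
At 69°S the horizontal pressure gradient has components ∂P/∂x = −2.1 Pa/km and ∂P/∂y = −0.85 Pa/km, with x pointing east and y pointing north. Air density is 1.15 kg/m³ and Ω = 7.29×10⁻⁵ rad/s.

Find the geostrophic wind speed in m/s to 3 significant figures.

Coriolis parameter at 69°S:
f = 2Ω sin φ = 2 × 7.29×10⁻⁵ × sin 69° = 1.36×10⁻⁴ s⁻¹
In the Southern Hemisphere f is negative: f = −1.36×10⁻⁴ s⁻¹.
Component geostrophic relations (x east, y north):
u_g = −(1/(fρ)) ∂P/∂y,  v_g = (1/(fρ)) ∂P/∂x
u_g = −(−0.85×10⁻³)/(−1.36×10⁻⁴ × 1.15) = −5.43 m/s;  v_g = (−2.1×10⁻³)/(−1.36×10⁻⁴ × 1.15) = 13.4 m/s
|V_g| = √(u_g² + v_g²) = 14.5 m/s

14.5 m/s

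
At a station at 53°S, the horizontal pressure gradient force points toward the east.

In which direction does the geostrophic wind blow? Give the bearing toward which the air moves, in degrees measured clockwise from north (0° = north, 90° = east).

000°

The pressure-gradient force points toward the east (bearing 090°).
Geostrophic balance: in the Southern Hemisphere the Coriolis force deflects motion to the left, so the geostrophic wind blows 90° to the left of the pressure-gradient force (low pressure on the right).
Rotating 090° by 90° counterclockwise gives 000° — the wind blows toward the north.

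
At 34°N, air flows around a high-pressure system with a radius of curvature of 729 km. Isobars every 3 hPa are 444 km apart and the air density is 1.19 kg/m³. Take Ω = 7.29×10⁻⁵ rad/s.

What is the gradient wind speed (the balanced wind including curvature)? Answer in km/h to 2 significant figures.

Coriolis parameter at 34°N:
f = 2Ω sin φ = 2 × 7.29×10⁻⁵ × sin 34° = 8.15×10⁻⁵ s⁻¹
Pressure gradient: |∂P/∂n| = 300 Pa / 444000 m = 6.76×10⁻⁴ Pa/m
Geostrophic speed: V_g = |∂P/∂n|/(fρ) = 6.76×10⁻⁴/(8.15×10⁻⁵ × 1.19) = 6.96 m/s
Around a high, pressure-gradient force acts outward with centrifugal, so Coriolis balances both:
fV = (1/ρ)|∂P/∂n| + V²/R  →  V² − fR·V + fR·V_g = 0
With fR = 8.15×10⁻⁵ × 729×10³ m = 59.4 m/s:
V = [fR − √((fR)² − 4 fR V_g)]/2 = [59.4 − √(59.4² − 4×59.4×6.96)]/2 = 8.06 m/s
Supergeostrophic (V > V_g = 6.96 m/s), as expected around a high.
Converting: 8.06 m/s × 3.6 = 29 km/h

29 km/h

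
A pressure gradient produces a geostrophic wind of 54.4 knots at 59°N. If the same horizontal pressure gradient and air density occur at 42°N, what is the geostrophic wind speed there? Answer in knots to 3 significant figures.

69.7 knots

With the same pressure gradient and density, V_g ∝ 1/f ∝ 1/sin φ.
V₂ = V₁ · sin φ₁ / sin φ₂ = 54.4 × sin 59° / sin 42°
V₂ = 54.4 × 0.8572/0.6691 = 69.7 knots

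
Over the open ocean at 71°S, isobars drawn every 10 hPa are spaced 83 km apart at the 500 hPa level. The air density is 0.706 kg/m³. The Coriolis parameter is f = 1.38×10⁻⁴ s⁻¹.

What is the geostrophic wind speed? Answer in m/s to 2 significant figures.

Pressure gradient: |∂P/∂n| = 1000 Pa / 83000 m = 1.20×10⁻² Pa/m
Geostrophic balance (pressure-gradient force = Coriolis force):
V_g = (1/(fρ)) |∂P/∂n| = 1.20×10⁻² / (1.38×10⁻⁴ × 0.706) = 124 m/s

120 m/s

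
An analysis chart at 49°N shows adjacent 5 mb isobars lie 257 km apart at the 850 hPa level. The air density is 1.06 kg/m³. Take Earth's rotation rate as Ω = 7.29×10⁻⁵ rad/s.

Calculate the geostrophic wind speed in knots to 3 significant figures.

Coriolis parameter at 49°N:
f = 2Ω sin φ = 2 × 7.29×10⁻⁵ × sin 49° = 1.10×10⁻⁴ s⁻¹
Pressure gradient: |∂P/∂n| = 500 Pa / 257000 m = 1.95×10⁻³ Pa/m
Geostrophic balance (pressure-gradient force = Coriolis force):
V_g = (1/(fρ)) |∂P/∂n| = 1.95×10⁻³ / (1.10×10⁻⁴ × 1.06) = 16.7 m/s
Converting: 16.7 m/s × 1.944 = 32.4 knots

32.4 knots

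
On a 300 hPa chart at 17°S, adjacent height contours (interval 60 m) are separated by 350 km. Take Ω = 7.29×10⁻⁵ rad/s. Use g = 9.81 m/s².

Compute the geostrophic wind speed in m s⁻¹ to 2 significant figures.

39 m s⁻¹

Coriolis parameter at 17°S:
f = 2Ω sin φ = 2 × 7.29×10⁻⁵ × sin 17° = 4.26×10⁻⁵ s⁻¹
Height gradient: |∂Z/∂n| = 60 m / 350000 m = 1.71×10⁻⁴
On a pressure surface, geostrophic balance gives V_g = (g/f)|∂Z/∂n|:
V_g = 9.81 × 1.71×10⁻⁴ / 4.26×10⁻⁵ = 39.5 m/s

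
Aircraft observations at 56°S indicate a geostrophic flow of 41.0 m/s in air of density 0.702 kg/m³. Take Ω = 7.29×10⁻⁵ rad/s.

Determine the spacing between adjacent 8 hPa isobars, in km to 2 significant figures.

230 km

Coriolis parameter at 56°S:
f = 2Ω sin φ = 2 × 7.29×10⁻⁵ × sin 56° = 1.21×10⁻⁴ s⁻¹
Geostrophic balance rearranged: |∂P/∂n| = f ρ V_g
|∂P/∂n| = 1.21×10⁻⁴ × 0.702 × 41.0 = 3.48×10⁻³ Pa/m
Isobar spacing: Δn = ΔP/|∂P/∂n| = 800 Pa / 3.48×10⁻³ Pa/m = 229952 m ≈ 230 km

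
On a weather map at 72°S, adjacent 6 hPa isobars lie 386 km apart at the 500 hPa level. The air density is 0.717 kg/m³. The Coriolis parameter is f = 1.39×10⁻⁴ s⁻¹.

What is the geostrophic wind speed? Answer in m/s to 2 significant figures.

16 m/s

Pressure gradient: |∂P/∂n| = 600 Pa / 386000 m = 1.55×10⁻³ Pa/m
Geostrophic balance (pressure-gradient force = Coriolis force):
V_g = (1/(fρ)) |∂P/∂n| = 1.55×10⁻³ / (1.39×10⁻⁴ × 0.717) = 15.6 m/s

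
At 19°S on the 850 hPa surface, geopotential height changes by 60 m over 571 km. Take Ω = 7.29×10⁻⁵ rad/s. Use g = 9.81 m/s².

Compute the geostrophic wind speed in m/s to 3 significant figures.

21.7 m/s

Coriolis parameter at 19°S:
f = 2Ω sin φ = 2 × 7.29×10⁻⁵ × sin 19° = 4.75×10⁻⁵ s⁻¹
Height gradient: |∂Z/∂n| = 60 m / 571000 m = 1.05×10⁻⁴
On a pressure surface, geostrophic balance gives V_g = (g/f)|∂Z/∂n|:
V_g = 9.81 × 1.05×10⁻⁴ / 4.75×10⁻⁵ = 21.7 m/s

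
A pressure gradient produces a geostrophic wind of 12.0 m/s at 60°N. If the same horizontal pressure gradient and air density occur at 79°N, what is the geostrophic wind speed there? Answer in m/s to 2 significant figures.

11 m/s

With the same pressure gradient and density, V_g ∝ 1/f ∝ 1/sin φ.
V₂ = V₁ · sin φ₁ / sin φ₂ = 12.0 × sin 60° / sin 79°
V₂ = 12.0 × 0.8660/0.9816 = 11 m/s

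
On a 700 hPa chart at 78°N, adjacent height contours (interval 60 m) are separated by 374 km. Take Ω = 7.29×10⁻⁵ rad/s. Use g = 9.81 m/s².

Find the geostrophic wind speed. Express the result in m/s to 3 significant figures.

Coriolis parameter at 78°N:
f = 2Ω sin φ = 2 × 7.29×10⁻⁵ × sin 78° = 1.43×10⁻⁴ s⁻¹
Height gradient: |∂Z/∂n| = 60 m / 374000 m = 1.60×10⁻⁴
On a pressure surface, geostrophic balance gives V_g = (g/f)|∂Z/∂n|:
V_g = 9.81 × 1.60×10⁻⁴ / 1.43×10⁻⁴ = 11.0 m/s

11.0 m/s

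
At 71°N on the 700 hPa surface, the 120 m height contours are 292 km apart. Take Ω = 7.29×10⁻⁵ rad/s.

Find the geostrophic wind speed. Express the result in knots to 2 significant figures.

Coriolis parameter at 71°N:
f = 2Ω sin φ = 2 × 7.29×10⁻⁵ × sin 71° = 1.38×10⁻⁴ s⁻¹
Height gradient: |∂Z/∂n| = 120 m / 292000 m = 4.11×10⁻⁴
On a pressure surface, geostrophic balance gives V_g = (g/f)|∂Z/∂n|:
V_g = 9.81 × 4.11×10⁻⁴ / 1.38×10⁻⁴ = 29.2 m/s
Converting: 29.2 m/s × 1.944 = 57 knots

57 knots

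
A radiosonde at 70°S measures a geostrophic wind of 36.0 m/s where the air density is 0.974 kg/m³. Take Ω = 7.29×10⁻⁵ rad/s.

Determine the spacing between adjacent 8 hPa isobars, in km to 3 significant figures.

Coriolis parameter at 70°S:
f = 2Ω sin φ = 2 × 7.29×10⁻⁵ × sin 70° = 1.37×10⁻⁴ s⁻¹
Geostrophic balance rearranged: |∂P/∂n| = f ρ V_g
|∂P/∂n| = 1.37×10⁻⁴ × 0.974 × 36.0 = 4.80×10⁻³ Pa/m
Isobar spacing: Δn = ΔP/|∂P/∂n| = 800 Pa / 4.80×10⁻³ Pa/m = 166527 m ≈ 167 km

167 km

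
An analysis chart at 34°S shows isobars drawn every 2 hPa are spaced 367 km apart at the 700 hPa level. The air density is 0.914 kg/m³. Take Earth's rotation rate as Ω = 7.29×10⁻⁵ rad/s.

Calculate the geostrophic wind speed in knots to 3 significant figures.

14.2 knots

Coriolis parameter at 34°S:
f = 2Ω sin φ = 2 × 7.29×10⁻⁵ × sin 34° = 8.15×10⁻⁵ s⁻¹
Pressure gradient: |∂P/∂n| = 200 Pa / 367000 m = 5.45×10⁻⁴ Pa/m
Geostrophic balance (pressure-gradient force = Coriolis force):
V_g = (1/(fρ)) |∂P/∂n| = 5.45×10⁻⁴ / (8.15×10⁻⁵ × 0.914) = 7.31 m/s
Converting: 7.31 m/s × 1.944 = 14.2 knots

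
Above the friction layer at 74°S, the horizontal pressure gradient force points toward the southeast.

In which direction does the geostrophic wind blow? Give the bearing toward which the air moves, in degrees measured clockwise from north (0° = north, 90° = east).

The pressure-gradient force points toward the southeast (bearing 135°).
Geostrophic balance: in the Southern Hemisphere the Coriolis force deflects motion to the left, so the geostrophic wind blows 90° to the left of the pressure-gradient force (low pressure on the right).
Rotating 135° by 90° counterclockwise gives 045° — the wind blows toward the northeast.

045°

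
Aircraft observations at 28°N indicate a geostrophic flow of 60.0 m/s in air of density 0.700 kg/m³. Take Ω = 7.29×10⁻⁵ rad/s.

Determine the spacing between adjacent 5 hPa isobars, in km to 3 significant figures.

174 km

Coriolis parameter at 28°N:
f = 2Ω sin φ = 2 × 7.29×10⁻⁵ × sin 28° = 6.84×10⁻⁵ s⁻¹
Geostrophic balance rearranged: |∂P/∂n| = f ρ V_g
|∂P/∂n| = 6.84×10⁻⁵ × 0.700 × 60.0 = 2.87×10⁻³ Pa/m
Isobar spacing: Δn = ΔP/|∂P/∂n| = 500 Pa / 2.87×10⁻³ Pa/m = 173922 m ≈ 174 km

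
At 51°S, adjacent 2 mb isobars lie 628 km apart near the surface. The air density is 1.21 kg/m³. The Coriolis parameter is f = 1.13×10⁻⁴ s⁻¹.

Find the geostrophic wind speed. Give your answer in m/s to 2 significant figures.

2.3 m/s

Pressure gradient: |∂P/∂n| = 200 Pa / 628000 m = 3.18×10⁻⁴ Pa/m
Geostrophic balance (pressure-gradient force = Coriolis force):
V_g = (1/(fρ)) |∂P/∂n| = 3.18×10⁻⁴ / (1.13×10⁻⁴ × 1.21) = 2.33 m/s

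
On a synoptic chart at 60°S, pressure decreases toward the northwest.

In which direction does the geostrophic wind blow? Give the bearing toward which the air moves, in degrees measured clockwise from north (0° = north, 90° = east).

225°

The pressure-gradient force points toward the northwest (bearing 315°).
Geostrophic balance: in the Southern Hemisphere the Coriolis force deflects motion to the left, so the geostrophic wind blows 90° to the left of the pressure-gradient force (low pressure on the right).
Rotating 315° by 90° counterclockwise gives 225° — the wind blows toward the southwest.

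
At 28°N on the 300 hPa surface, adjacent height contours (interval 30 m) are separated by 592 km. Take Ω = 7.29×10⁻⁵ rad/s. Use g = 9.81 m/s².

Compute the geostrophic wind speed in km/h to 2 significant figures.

Coriolis parameter at 28°N:
f = 2Ω sin φ = 2 × 7.29×10⁻⁵ × sin 28° = 6.84×10⁻⁵ s⁻¹
Height gradient: |∂Z/∂n| = 30 m / 592000 m = 5.07×10⁻⁵
On a pressure surface, geostrophic balance gives V_g = (g/f)|∂Z/∂n|:
V_g = 9.81 × 5.07×10⁻⁵ / 6.84×10⁻⁵ = 7.26 m/s
Converting: 7.26 m/s × 3.6 = 26 km/h

26 km/h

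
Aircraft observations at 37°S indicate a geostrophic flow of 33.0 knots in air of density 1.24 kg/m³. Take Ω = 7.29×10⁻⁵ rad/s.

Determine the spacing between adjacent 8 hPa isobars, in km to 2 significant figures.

Coriolis parameter at 37°S:
f = 2Ω sin φ = 2 × 7.29×10⁻⁵ × sin 37° = 8.77×10⁻⁵ s⁻¹
Wind speed in SI: 33.0 knots = 17.0 m/s
Geostrophic balance rearranged: |∂P/∂n| = f ρ V_g
|∂P/∂n| = 8.77×10⁻⁵ × 1.24 × 17.0 = 1.85×10⁻³ Pa/m
Isobar spacing: Δn = ΔP/|∂P/∂n| = 800 Pa / 1.85×10⁻³ Pa/m = 433108 m ≈ 430 km

430 km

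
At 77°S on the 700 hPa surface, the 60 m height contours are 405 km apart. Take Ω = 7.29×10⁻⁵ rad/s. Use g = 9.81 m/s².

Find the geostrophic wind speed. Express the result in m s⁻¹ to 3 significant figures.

10.2 m s⁻¹

Coriolis parameter at 77°S:
f = 2Ω sin φ = 2 × 7.29×10⁻⁵ × sin 77° = 1.42×10⁻⁴ s⁻¹
Height gradient: |∂Z/∂n| = 60 m / 405000 m = 1.48×10⁻⁴
On a pressure surface, geostrophic balance gives V_g = (g/f)|∂Z/∂n|:
V_g = 9.81 × 1.48×10⁻⁴ / 1.42×10⁻⁴ = 10.2 m/s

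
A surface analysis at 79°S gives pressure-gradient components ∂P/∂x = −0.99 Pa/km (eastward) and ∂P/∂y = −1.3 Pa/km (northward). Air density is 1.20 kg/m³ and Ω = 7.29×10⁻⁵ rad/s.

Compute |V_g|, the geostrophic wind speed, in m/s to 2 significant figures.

Coriolis parameter at 79°S:
f = 2Ω sin φ = 2 × 7.29×10⁻⁵ × sin 79° = 1.43×10⁻⁴ s⁻¹
In the Southern Hemisphere f is negative: f = −1.43×10⁻⁴ s⁻¹.
Component geostrophic relations (x east, y north):
u_g = −(1/(fρ)) ∂P/∂y,  v_g = (1/(fρ)) ∂P/∂x
u_g = −(−1.3×10⁻³)/(−1.43×10⁻⁴ × 1.20) = −7.57 m/s;  v_g = (−0.99×10⁻³)/(−1.43×10⁻⁴ × 1.20) = 5.76 m/s
|V_g| = √(u_g² + v_g²) = 9.51 m/s

9.5 m/s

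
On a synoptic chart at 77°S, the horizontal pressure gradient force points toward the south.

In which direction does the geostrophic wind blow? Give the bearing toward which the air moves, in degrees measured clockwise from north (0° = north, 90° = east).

The pressure-gradient force points toward the south (bearing 180°).
Geostrophic balance: in the Southern Hemisphere the Coriolis force deflects motion to the left, so the geostrophic wind blows 90° to the left of the pressure-gradient force (low pressure on the right).
Rotating 180° by 90° counterclockwise gives 090° — the wind blows toward the east.

090°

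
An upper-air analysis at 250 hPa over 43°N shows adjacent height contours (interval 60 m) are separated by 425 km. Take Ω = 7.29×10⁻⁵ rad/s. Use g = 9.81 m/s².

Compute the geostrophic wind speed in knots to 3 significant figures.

27.1 knots

Coriolis parameter at 43°N:
f = 2Ω sin φ = 2 × 7.29×10⁻⁵ × sin 43° = 9.94×10⁻⁵ s⁻¹
Height gradient: |∂Z/∂n| = 60 m / 425000 m = 1.41×10⁻⁴
On a pressure surface, geostrophic balance gives V_g = (g/f)|∂Z/∂n|:
V_g = 9.81 × 1.41×10⁻⁴ / 9.94×10⁻⁵ = 13.9 m/s
Converting: 13.9 m/s × 1.944 = 27.1 knots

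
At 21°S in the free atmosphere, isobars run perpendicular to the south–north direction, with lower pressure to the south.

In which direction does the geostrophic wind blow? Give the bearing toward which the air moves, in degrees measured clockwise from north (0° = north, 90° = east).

090°

The pressure-gradient force points toward the south (bearing 180°).
Geostrophic balance: in the Southern Hemisphere the Coriolis force deflects motion to the left, so the geostrophic wind blows 90° to the left of the pressure-gradient force (low pressure on the right).
Rotating 180° by 90° counterclockwise gives 090° — the wind blows toward the east.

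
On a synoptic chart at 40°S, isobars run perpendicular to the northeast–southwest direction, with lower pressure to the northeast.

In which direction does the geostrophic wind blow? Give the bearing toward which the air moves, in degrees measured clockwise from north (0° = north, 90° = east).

The pressure-gradient force points toward the northeast (bearing 045°).
Geostrophic balance: in the Southern Hemisphere the Coriolis force deflects motion to the left, so the geostrophic wind blows 90° to the left of the pressure-gradient force (low pressure on the right).
Rotating 045° by 90° counterclockwise gives 315° — the wind blows toward the northwest.

315°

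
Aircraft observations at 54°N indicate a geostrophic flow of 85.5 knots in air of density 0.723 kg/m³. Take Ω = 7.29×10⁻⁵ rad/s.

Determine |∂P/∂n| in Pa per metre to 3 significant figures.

3.75×10⁻³ Pa/m

Coriolis parameter at 54°N:
f = 2Ω sin φ = 2 × 7.29×10⁻⁵ × sin 54° = 1.18×10⁻⁴ s⁻¹
Wind speed in SI: 85.5 knots = 44.0 m/s
Geostrophic balance rearranged: |∂P/∂n| = f ρ V_g
|∂P/∂n| = 1.18×10⁻⁴ × 0.723 × 44.0 = 3.75×10⁻³ Pa/m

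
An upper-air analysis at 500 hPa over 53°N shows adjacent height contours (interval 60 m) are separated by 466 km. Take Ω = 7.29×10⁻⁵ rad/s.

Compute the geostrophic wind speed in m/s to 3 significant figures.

10.8 m/s

Coriolis parameter at 53°N:
f = 2Ω sin φ = 2 × 7.29×10⁻⁵ × sin 53° = 1.16×10⁻⁴ s⁻¹
Height gradient: |∂Z/∂n| = 60 m / 466000 m = 1.29×10⁻⁴
On a pressure surface, geostrophic balance gives V_g = (g/f)|∂Z/∂n|:
V_g = 9.81 × 1.29×10⁻⁴ / 1.16×10⁻⁴ = 10.8 m/s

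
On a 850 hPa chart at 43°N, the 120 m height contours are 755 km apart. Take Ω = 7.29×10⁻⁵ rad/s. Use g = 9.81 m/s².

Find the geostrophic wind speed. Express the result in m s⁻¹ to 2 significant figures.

16 m s⁻¹

Coriolis parameter at 43°N:
f = 2Ω sin φ = 2 × 7.29×10⁻⁵ × sin 43° = 9.94×10⁻⁵ s⁻¹
Height gradient: |∂Z/∂n| = 120 m / 755000 m = 1.59×10⁻⁴
On a pressure surface, geostrophic balance gives V_g = (g/f)|∂Z/∂n|:
V_g = 9.81 × 1.59×10⁻⁴ / 9.94×10⁻⁵ = 15.7 m/s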